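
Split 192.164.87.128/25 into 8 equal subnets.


New prefix = 25 + 3 = 28
Each subnet has 16 addresses
  192.164.87.128/28
  192.164.87.144/28
  192.164.87.160/28
  192.164.87.176/28
  192.164.87.192/28
  192.164.87.208/28
  192.164.87.224/28
  192.164.87.240/28
Subnets: 192.164.87.128/28, 192.164.87.144/28, 192.164.87.160/28, 192.164.87.176/28, 192.164.87.192/28, 192.164.87.208/28, 192.164.87.224/28, 192.164.87.240/28


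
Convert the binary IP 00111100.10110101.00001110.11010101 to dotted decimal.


00111100 = 60
10110101 = 181
00001110 = 14
11010101 = 213
IP: 60.181.14.213


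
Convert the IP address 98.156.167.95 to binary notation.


98 = 01100010
156 = 10011100
167 = 10100111
95 = 01011111
Binary: 01100010.10011100.10100111.01011111


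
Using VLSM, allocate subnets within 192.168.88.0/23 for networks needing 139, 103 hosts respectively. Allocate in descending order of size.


139 hosts -> /24 (254 usable): 192.168.88.0/24
103 hosts -> /25 (126 usable): 192.168.89.0/25
Allocation: 192.168.88.0/24 (139 hosts, 254 usable); 192.168.89.0/25 (103 hosts, 126 usable)


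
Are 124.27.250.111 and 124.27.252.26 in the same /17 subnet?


Mask: 255.255.128.0
124.27.250.111 AND mask = 124.27.128.0
124.27.252.26 AND mask = 124.27.128.0
Yes, same subnet (124.27.128.0)


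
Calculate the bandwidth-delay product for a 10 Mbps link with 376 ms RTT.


BDP = bandwidth * RTT
= 10 Mbps * 376 ms
= 10 * 1e6 * 376 / 1000 bits
= 3760000 bits
= 470000 bytes
= 458.9844 KB
BDP = 3760000 bits (470000 bytes)


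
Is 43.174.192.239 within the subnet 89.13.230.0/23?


Subnet network: 89.13.230.0
Test IP AND mask: 43.174.192.0
No, 43.174.192.239 is not in 89.13.230.0/23


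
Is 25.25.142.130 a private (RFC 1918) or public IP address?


RFC 1918 private ranges:
  10.0.0.0/8 (10.0.0.0 - 10.255.255.255)
  172.16.0.0/12 (172.16.0.0 - 172.31.255.255)
  192.168.0.0/16 (192.168.0.0 - 192.168.255.255)
Public (not in any RFC 1918 range)


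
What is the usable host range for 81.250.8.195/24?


Network: 81.250.8.0
Broadcast: 81.250.8.255
First usable = network + 1
Last usable = broadcast - 1
Range: 81.250.8.1 to 81.250.8.254


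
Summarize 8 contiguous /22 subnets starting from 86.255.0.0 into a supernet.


Original prefix: /22
Number of subnets: 8 = 2^3
New prefix = 22 - 3 = 19
Supernet: 86.255.0.0/19


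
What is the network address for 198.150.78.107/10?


IP:   11000110.10010110.01001110.01101011
Mask: 11111111.11000000.00000000.00000000
AND operation:
Net:  11000110.10000000.00000000.00000000
Network: 198.128.0.0/10


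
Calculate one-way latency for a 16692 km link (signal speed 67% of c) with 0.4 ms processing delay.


Speed = 0.67 * 3e5 km/s = 201000 km/s
Propagation delay = 16692 / 201000 = 0.083 s = 83.0448 ms
Processing delay = 0.4 ms
Total one-way latency = 83.4448 ms


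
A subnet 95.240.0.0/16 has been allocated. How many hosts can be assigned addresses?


Host bits = 32 - 16 = 16
Total addresses = 2^16 = 65536
Usable = total - 2 (network and broadcast)
Usable hosts: 65534


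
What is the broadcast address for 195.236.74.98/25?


Network: 195.236.74.0/25
Host bits = 7
Set all host bits to 1:
Broadcast: 195.236.74.127


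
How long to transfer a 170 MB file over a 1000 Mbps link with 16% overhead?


Effective throughput = 1000 * (1 - 16/100) = 840 Mbps
File size in Mb = 170 * 8 = 1360 Mb
Time = 1360 / 840
Time = 1.619 seconds


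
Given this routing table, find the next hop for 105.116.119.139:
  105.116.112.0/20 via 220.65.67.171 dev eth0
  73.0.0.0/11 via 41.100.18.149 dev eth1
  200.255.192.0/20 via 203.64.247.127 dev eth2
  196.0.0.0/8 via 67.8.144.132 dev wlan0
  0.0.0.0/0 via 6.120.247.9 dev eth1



Longest prefix match for 105.116.119.139:
  /20 105.116.112.0: MATCH
  /11 73.0.0.0: no
  /20 200.255.192.0: no
  /8 196.0.0.0: no
  /0 0.0.0.0: MATCH
Selected: next-hop 220.65.67.171 via eth0 (matched /20)


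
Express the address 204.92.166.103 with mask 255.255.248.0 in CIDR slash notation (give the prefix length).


Binary: 11111111.11111111.11111000.00000000
Count leading 1s
Prefix: /21


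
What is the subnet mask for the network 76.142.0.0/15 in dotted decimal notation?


/15 means 15 network bits, 17 host bits
Binary: 11111111111111100000000000000000
Mask: 255.254.0.0


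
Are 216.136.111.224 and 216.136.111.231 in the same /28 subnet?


Mask: 255.255.255.240
216.136.111.224 AND mask = 216.136.111.224
216.136.111.231 AND mask = 216.136.111.224
Yes, same subnet (216.136.111.224)


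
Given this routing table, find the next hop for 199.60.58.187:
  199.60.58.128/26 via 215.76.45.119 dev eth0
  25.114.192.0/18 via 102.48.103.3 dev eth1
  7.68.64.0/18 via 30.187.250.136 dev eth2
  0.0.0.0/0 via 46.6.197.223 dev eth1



Longest prefix match for 199.60.58.187:
  /26 199.60.58.128: MATCH
  /18 25.114.192.0: no
  /18 7.68.64.0: no
  /0 0.0.0.0: MATCH
Selected: next-hop 215.76.45.119 via eth0 (matched /26)


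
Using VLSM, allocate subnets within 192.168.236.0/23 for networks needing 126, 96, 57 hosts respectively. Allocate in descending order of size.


126 hosts -> /25 (126 usable): 192.168.236.0/25
96 hosts -> /25 (126 usable): 192.168.236.128/25
57 hosts -> /26 (62 usable): 192.168.237.0/26
Allocation: 192.168.236.0/25 (126 hosts, 126 usable); 192.168.236.128/25 (96 hosts, 126 usable); 192.168.237.0/26 (57 hosts, 62 usable)


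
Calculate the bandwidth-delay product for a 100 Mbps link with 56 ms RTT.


BDP = bandwidth * RTT
= 100 Mbps * 56 ms
= 100 * 1e6 * 56 / 1000 bits
= 5600000 bits
= 700000 bytes
= 683.5938 KB
BDP = 5600000 bits (700000 bytes)


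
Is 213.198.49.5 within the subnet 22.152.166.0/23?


Subnet network: 22.152.166.0
Test IP AND mask: 213.198.48.0
No, 213.198.49.5 is not in 22.152.166.0/23


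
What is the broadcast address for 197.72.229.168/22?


Network: 197.72.228.0/22
Host bits = 10
Set all host bits to 1:
Broadcast: 197.72.231.255


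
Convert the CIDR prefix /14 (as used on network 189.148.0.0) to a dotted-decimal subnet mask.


/14 means 14 network bits, 18 host bits
Binary: 11111111111111000000000000000000
Mask: 255.252.0.0


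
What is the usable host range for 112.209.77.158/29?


Network: 112.209.77.152
Broadcast: 112.209.77.159
First usable = network + 1
Last usable = broadcast - 1
Range: 112.209.77.153 to 112.209.77.158


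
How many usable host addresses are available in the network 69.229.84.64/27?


Host bits = 32 - 27 = 5
Total addresses = 2^5 = 32
Usable = total - 2 (network and broadcast)
Usable hosts: 30


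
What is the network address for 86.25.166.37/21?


IP:   01010110.00011001.10100110.00100101
Mask: 11111111.11111111.11111000.00000000
AND operation:
Net:  01010110.00011001.10100000.00000000
Network: 86.25.160.0/21


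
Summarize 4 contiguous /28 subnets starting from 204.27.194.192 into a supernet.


Original prefix: /28
Number of subnets: 4 = 2^2
New prefix = 28 - 2 = 26
Supernet: 204.27.194.192/26


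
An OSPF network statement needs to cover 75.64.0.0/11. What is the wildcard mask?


Subnet mask: 255.224.0.0
Wildcard = 255.255.255.255 - subnet mask
255 - 255 = 0
255 - 224 = 31
255 - 0 = 255
255 - 0 = 255
Wildcard: 0.31.255.255


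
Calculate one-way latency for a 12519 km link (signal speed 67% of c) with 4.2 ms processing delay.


Speed = 0.67 * 3e5 km/s = 201000 km/s
Propagation delay = 12519 / 201000 = 0.0623 s = 62.2836 ms
Processing delay = 4.2 ms
Total one-way latency = 66.4836 ms


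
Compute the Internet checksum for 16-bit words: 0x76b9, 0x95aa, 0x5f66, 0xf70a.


Sum all words (with carry folding):
+ 0x76b9 = 0x76b9
+ 0x95aa = 0x0c64
+ 0x5f66 = 0x6bca
+ 0xf70a = 0x62d5
One's complement: ~0x62d5
Checksum = 0x9d2a


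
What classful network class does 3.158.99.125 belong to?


First octet: 3
Binary: 00000011
0xxxxxxx -> Class A (1-126)
Class A, default mask 255.0.0.0 (/8)


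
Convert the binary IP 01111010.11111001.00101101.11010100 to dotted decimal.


01111010 = 122
11111001 = 249
00101101 = 45
11010100 = 212
IP: 122.249.45.212


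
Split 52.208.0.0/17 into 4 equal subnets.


New prefix = 17 + 2 = 19
Each subnet has 8192 addresses
  52.208.0.0/19
  52.208.32.0/19
  52.208.64.0/19
  52.208.96.0/19
Subnets: 52.208.0.0/19, 52.208.32.0/19, 52.208.64.0/19, 52.208.96.0/19


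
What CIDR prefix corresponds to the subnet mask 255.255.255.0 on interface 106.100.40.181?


Binary: 11111111.11111111.11111111.00000000
Count leading 1s
Prefix: /24


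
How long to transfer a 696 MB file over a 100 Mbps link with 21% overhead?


Effective throughput = 100 * (1 - 21/100) = 79 Mbps
File size in Mb = 696 * 8 = 5568 Mb
Time = 5568 / 79
Time = 70.481 seconds


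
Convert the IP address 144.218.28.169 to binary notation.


144 = 10010000
218 = 11011010
28 = 00011100
169 = 10101001
Binary: 10010000.11011010.00011100.10101001


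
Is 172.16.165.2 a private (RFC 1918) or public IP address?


RFC 1918 private ranges:
  10.0.0.0/8 (10.0.0.0 - 10.255.255.255)
  172.16.0.0/12 (172.16.0.0 - 172.31.255.255)
  192.168.0.0/16 (192.168.0.0 - 192.168.255.255)
Private (in 172.16.0.0/12)


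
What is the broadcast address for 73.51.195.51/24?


Network: 73.51.195.0/24
Host bits = 8
Set all host bits to 1:
Broadcast: 73.51.195.255


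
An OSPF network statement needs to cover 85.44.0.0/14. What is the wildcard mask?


Subnet mask: 255.252.0.0
Wildcard = 255.255.255.255 - subnet mask
255 - 255 = 0
255 - 252 = 3
255 - 0 = 255
255 - 0 = 255
Wildcard: 0.3.255.255


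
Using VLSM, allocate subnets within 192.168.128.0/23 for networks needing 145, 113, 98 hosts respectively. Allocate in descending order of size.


145 hosts -> /24 (254 usable): 192.168.128.0/24
113 hosts -> /25 (126 usable): 192.168.129.0/25
98 hosts -> /25 (126 usable): 192.168.129.128/25
Allocation: 192.168.128.0/24 (145 hosts, 254 usable); 192.168.129.0/25 (113 hosts, 126 usable); 192.168.129.128/25 (98 hosts, 126 usable)


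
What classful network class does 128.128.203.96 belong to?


First octet: 128
Binary: 10000000
10xxxxxx -> Class B (128-191)
Class B, default mask 255.255.0.0 (/16)


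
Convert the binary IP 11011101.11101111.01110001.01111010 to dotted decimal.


11011101 = 221
11101111 = 239
01110001 = 113
01111010 = 122
IP: 221.239.113.122


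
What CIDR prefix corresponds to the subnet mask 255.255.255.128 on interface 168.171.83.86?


Binary: 11111111.11111111.11111111.10000000
Count leading 1s
Prefix: /25


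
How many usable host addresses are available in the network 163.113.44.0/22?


Host bits = 32 - 22 = 10
Total addresses = 2^10 = 1024
Usable = total - 2 (network and broadcast)
Usable hosts: 1022


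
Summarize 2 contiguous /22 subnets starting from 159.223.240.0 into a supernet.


Original prefix: /22
Number of subnets: 2 = 2^1
New prefix = 22 - 1 = 21
Supernet: 159.223.240.0/21


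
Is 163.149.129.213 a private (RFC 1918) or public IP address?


RFC 1918 private ranges:
  10.0.0.0/8 (10.0.0.0 - 10.255.255.255)
  172.16.0.0/12 (172.16.0.0 - 172.31.255.255)
  192.168.0.0/16 (192.168.0.0 - 192.168.255.255)
Public (not in any RFC 1918 range)


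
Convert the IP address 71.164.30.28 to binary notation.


71 = 01000111
164 = 10100100
30 = 00011110
28 = 00011100
Binary: 01000111.10100100.00011110.00011100


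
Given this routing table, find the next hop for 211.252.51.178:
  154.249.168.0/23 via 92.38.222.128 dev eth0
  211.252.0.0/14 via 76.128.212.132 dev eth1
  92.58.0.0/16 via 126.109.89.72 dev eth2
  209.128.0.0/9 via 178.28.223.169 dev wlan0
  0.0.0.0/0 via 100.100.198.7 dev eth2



Longest prefix match for 211.252.51.178:
  /23 154.249.168.0: no
  /14 211.252.0.0: MATCH
  /16 92.58.0.0: no
  /9 209.128.0.0: no
  /0 0.0.0.0: MATCH
Selected: next-hop 76.128.212.132 via eth1 (matched /14)


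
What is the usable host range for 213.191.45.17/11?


Network: 213.160.0.0
Broadcast: 213.191.255.255
First usable = network + 1
Last usable = broadcast - 1
Range: 213.160.0.1 to 213.191.255.254


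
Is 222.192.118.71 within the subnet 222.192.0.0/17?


Subnet network: 222.192.0.0
Test IP AND mask: 222.192.0.0
Yes, 222.192.118.71 is in 222.192.0.0/17


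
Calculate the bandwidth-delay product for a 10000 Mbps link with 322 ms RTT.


BDP = bandwidth * RTT
= 10000 Mbps * 322 ms
= 10000 * 1e6 * 322 / 1000 bits
= 3220000000 bits
= 402500000 bytes
= 393066.4062 KB
BDP = 3220000000 bits (402500000 bytes)


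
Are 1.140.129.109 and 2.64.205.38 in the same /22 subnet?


Mask: 255.255.252.0
1.140.129.109 AND mask = 1.140.128.0
2.64.205.38 AND mask = 2.64.204.0
No, different subnets (1.140.128.0 vs 2.64.204.0)


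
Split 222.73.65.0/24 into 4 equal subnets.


New prefix = 24 + 2 = 26
Each subnet has 64 addresses
  222.73.65.0/26
  222.73.65.64/26
  222.73.65.128/26
  222.73.65.192/26
Subnets: 222.73.65.0/26, 222.73.65.64/26, 222.73.65.128/26, 222.73.65.192/26


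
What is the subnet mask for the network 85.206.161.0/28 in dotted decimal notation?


/28 means 28 network bits, 4 host bits
Binary: 11111111111111111111111111110000
Mask: 255.255.255.240


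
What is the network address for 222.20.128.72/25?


IP:   11011110.00010100.10000000.01001000
Mask: 11111111.11111111.11111111.10000000
AND operation:
Net:  11011110.00010100.10000000.00000000
Network: 222.20.128.0/25


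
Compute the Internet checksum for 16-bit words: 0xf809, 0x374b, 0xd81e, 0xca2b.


Sum all words (with carry folding):
+ 0xf809 = 0xf809
+ 0x374b = 0x2f55
+ 0xd81e = 0x0774
+ 0xca2b = 0xd19f
One's complement: ~0xd19f
Checksum = 0x2e60


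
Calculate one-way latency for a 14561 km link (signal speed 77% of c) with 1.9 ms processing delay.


Speed = 0.77 * 3e5 km/s = 231000 km/s
Propagation delay = 14561 / 231000 = 0.063 s = 63.0346 ms
Processing delay = 1.9 ms
Total one-way latency = 64.9346 ms


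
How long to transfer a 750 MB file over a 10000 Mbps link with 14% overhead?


Effective throughput = 10000 * (1 - 14/100) = 8600 Mbps
File size in Mb = 750 * 8 = 6000 Mb
Time = 6000 / 8600
Time = 0.6977 seconds


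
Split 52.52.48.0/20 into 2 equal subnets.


New prefix = 20 + 1 = 21
Each subnet has 2048 addresses
  52.52.48.0/21
  52.52.56.0/21
Subnets: 52.52.48.0/21, 52.52.56.0/21


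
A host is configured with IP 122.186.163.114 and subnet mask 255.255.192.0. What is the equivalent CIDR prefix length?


Binary: 11111111.11111111.11000000.00000000
Count leading 1s
Prefix: /18


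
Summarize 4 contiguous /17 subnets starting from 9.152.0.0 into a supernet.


Original prefix: /17
Number of subnets: 4 = 2^2
New prefix = 17 - 2 = 15
Supernet: 9.152.0.0/15


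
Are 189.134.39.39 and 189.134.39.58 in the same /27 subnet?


Mask: 255.255.255.224
189.134.39.39 AND mask = 189.134.39.32
189.134.39.58 AND mask = 189.134.39.32
Yes, same subnet (189.134.39.32)


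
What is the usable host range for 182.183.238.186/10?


Network: 182.128.0.0
Broadcast: 182.191.255.255
First usable = network + 1
Last usable = broadcast - 1
Range: 182.128.0.1 to 182.191.255.254


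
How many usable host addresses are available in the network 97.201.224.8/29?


Host bits = 32 - 29 = 3
Total addresses = 2^3 = 8
Usable = total - 2 (network and broadcast)
Usable hosts: 6


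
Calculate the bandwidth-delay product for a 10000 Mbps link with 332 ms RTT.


BDP = bandwidth * RTT
= 10000 Mbps * 332 ms
= 10000 * 1e6 * 332 / 1000 bits
= 3320000000 bits
= 415000000 bytes
= 405273.4375 KB
BDP = 3320000000 bits (415000000 bytes)


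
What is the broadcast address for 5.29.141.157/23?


Network: 5.29.140.0/23
Host bits = 9
Set all host bits to 1:
Broadcast: 5.29.141.255


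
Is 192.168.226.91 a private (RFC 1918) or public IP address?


RFC 1918 private ranges:
  10.0.0.0/8 (10.0.0.0 - 10.255.255.255)
  172.16.0.0/12 (172.16.0.0 - 172.31.255.255)
  192.168.0.0/16 (192.168.0.0 - 192.168.255.255)
Private (in 192.168.0.0/16)


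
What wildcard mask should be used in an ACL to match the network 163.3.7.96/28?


Subnet mask: 255.255.255.240
Wildcard = 255.255.255.255 - subnet mask
255 - 255 = 0
255 - 255 = 0
255 - 255 = 0
255 - 240 = 15
Wildcard: 0.0.0.15


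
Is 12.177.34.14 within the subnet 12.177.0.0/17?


Subnet network: 12.177.0.0
Test IP AND mask: 12.177.0.0
Yes, 12.177.34.14 is in 12.177.0.0/17


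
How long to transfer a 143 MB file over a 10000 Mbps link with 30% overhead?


Effective throughput = 10000 * (1 - 30/100) = 7000 Mbps
File size in Mb = 143 * 8 = 1144 Mb
Time = 1144 / 7000
Time = 0.1634 seconds


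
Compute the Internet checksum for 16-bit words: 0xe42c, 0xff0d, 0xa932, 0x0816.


Sum all words (with carry folding):
+ 0xe42c = 0xe42c
+ 0xff0d = 0xe33a
+ 0xa932 = 0x8c6d
+ 0x0816 = 0x9483
One's complement: ~0x9483
Checksum = 0x6b7c


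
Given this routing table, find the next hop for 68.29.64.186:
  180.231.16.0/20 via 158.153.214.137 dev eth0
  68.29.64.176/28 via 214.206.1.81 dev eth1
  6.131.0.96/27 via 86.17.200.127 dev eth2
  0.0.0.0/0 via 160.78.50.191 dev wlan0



Longest prefix match for 68.29.64.186:
  /20 180.231.16.0: no
  /28 68.29.64.176: MATCH
  /27 6.131.0.96: no
  /0 0.0.0.0: MATCH
Selected: next-hop 214.206.1.81 via eth1 (matched /28)


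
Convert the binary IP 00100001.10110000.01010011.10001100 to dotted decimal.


00100001 = 33
10110000 = 176
01010011 = 83
10001100 = 140
IP: 33.176.83.140


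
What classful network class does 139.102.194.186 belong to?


First octet: 139
Binary: 10001011
10xxxxxx -> Class B (128-191)
Class B, default mask 255.255.0.0 (/16)


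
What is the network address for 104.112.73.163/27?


IP:   01101000.01110000.01001001.10100011
Mask: 11111111.11111111.11111111.11100000
AND operation:
Net:  01101000.01110000.01001001.10100000
Network: 104.112.73.160/27


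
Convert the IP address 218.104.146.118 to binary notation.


218 = 11011010
104 = 01101000
146 = 10010010
118 = 01110110
Binary: 11011010.01101000.10010010.01110110


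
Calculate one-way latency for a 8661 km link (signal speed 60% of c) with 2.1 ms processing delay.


Speed = 0.6 * 3e5 km/s = 180000 km/s
Propagation delay = 8661 / 180000 = 0.0481 s = 48.1167 ms
Processing delay = 2.1 ms
Total one-way latency = 50.2167 ms


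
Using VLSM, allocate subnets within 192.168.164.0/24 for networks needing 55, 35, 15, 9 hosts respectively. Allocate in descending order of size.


55 hosts -> /26 (62 usable): 192.168.164.0/26
35 hosts -> /26 (62 usable): 192.168.164.64/26
15 hosts -> /27 (30 usable): 192.168.164.128/27
9 hosts -> /28 (14 usable): 192.168.164.160/28
Allocation: 192.168.164.0/26 (55 hosts, 62 usable); 192.168.164.64/26 (35 hosts, 62 usable); 192.168.164.128/27 (15 hosts, 30 usable); 192.168.164.160/28 (9 hosts, 14 usable)


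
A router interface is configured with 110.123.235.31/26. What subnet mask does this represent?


/26 means 26 network bits, 6 host bits
Binary: 11111111111111111111111111000000
Mask: 255.255.255.192


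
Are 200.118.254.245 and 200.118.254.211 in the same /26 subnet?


Mask: 255.255.255.192
200.118.254.245 AND mask = 200.118.254.192
200.118.254.211 AND mask = 200.118.254.192
Yes, same subnet (200.118.254.192)


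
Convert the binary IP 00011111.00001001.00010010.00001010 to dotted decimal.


00011111 = 31
00001001 = 9
00010010 = 18
00001010 = 10
IP: 31.9.18.10


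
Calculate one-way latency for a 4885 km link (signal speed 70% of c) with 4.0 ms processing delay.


Speed = 0.7 * 3e5 km/s = 210000 km/s
Propagation delay = 4885 / 210000 = 0.0233 s = 23.2619 ms
Processing delay = 4.0 ms
Total one-way latency = 27.2619 ms


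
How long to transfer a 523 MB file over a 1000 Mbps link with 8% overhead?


Effective throughput = 1000 * (1 - 8/100) = 920 Mbps
File size in Mb = 523 * 8 = 4184 Mb
Time = 4184 / 920
Time = 4.5478 seconds


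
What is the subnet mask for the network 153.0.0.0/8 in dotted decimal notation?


/8 means 8 network bits, 24 host bits
Binary: 11111111000000000000000000000000
Mask: 255.0.0.0


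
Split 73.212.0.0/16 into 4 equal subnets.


New prefix = 16 + 2 = 18
Each subnet has 16384 addresses
  73.212.0.0/18
  73.212.64.0/18
  73.212.128.0/18
  73.212.192.0/18
Subnets: 73.212.0.0/18, 73.212.64.0/18, 73.212.128.0/18, 73.212.192.0/18


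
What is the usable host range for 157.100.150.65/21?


Network: 157.100.144.0
Broadcast: 157.100.151.255
First usable = network + 1
Last usable = broadcast - 1
Range: 157.100.144.1 to 157.100.151.254


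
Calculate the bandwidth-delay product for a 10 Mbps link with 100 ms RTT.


BDP = bandwidth * RTT
= 10 Mbps * 100 ms
= 10 * 1e6 * 100 / 1000 bits
= 1000000 bits
= 125000 bytes
= 122.0703 KB
BDP = 1000000 bits (125000 bytes)


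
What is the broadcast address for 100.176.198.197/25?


Network: 100.176.198.128/25
Host bits = 7
Set all host bits to 1:
Broadcast: 100.176.198.255


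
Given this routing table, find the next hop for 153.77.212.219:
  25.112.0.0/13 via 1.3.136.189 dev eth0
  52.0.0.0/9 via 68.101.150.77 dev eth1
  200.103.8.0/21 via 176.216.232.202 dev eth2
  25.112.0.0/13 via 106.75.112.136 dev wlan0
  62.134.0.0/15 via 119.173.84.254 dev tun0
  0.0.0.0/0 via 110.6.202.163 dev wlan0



Longest prefix match for 153.77.212.219:
  /13 25.112.0.0: no
  /9 52.0.0.0: no
  /21 200.103.8.0: no
  /13 25.112.0.0: no
  /15 62.134.0.0: no
  /0 0.0.0.0: MATCH
Selected: next-hop 110.6.202.163 via wlan0 (matched /0)


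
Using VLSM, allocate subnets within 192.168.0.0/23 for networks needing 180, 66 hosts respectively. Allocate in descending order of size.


180 hosts -> /24 (254 usable): 192.168.0.0/24
66 hosts -> /25 (126 usable): 192.168.1.0/25
Allocation: 192.168.0.0/24 (180 hosts, 254 usable); 192.168.1.0/25 (66 hosts, 126 usable)


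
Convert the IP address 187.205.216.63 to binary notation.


187 = 10111011
205 = 11001101
216 = 11011000
63 = 00111111
Binary: 10111011.11001101.11011000.00111111


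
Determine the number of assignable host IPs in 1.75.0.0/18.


Host bits = 32 - 18 = 14
Total addresses = 2^14 = 16384
Usable = total - 2 (network and broadcast)
Usable hosts: 16382


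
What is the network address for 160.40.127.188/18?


IP:   10100000.00101000.01111111.10111100
Mask: 11111111.11111111.11000000.00000000
AND operation:
Net:  10100000.00101000.01000000.00000000
Network: 160.40.64.0/18


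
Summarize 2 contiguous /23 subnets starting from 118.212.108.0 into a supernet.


Original prefix: /23
Number of subnets: 2 = 2^1
New prefix = 23 - 1 = 22
Supernet: 118.212.108.0/22


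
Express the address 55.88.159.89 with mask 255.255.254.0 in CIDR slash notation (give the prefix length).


Binary: 11111111.11111111.11111110.00000000
Count leading 1s
Prefix: /23


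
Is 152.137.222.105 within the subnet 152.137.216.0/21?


Subnet network: 152.137.216.0
Test IP AND mask: 152.137.216.0
Yes, 152.137.222.105 is in 152.137.216.0/21


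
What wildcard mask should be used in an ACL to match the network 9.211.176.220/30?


Subnet mask: 255.255.255.252
Wildcard = 255.255.255.255 - subnet mask
255 - 255 = 0
255 - 255 = 0
255 - 255 = 0
255 - 252 = 3
Wildcard: 0.0.0.3


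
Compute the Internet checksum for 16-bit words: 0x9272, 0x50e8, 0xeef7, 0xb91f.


Sum all words (with carry folding):
+ 0x9272 = 0x9272
+ 0x50e8 = 0xe35a
+ 0xeef7 = 0xd252
+ 0xb91f = 0x8b72
One's complement: ~0x8b72
Checksum = 0x748d


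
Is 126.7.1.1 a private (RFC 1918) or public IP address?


RFC 1918 private ranges:
  10.0.0.0/8 (10.0.0.0 - 10.255.255.255)
  172.16.0.0/12 (172.16.0.0 - 172.31.255.255)
  192.168.0.0/16 (192.168.0.0 - 192.168.255.255)
Public (not in any RFC 1918 range)


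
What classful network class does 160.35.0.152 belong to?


First octet: 160
Binary: 10100000
10xxxxxx -> Class B (128-191)
Class B, default mask 255.255.0.0 (/16)


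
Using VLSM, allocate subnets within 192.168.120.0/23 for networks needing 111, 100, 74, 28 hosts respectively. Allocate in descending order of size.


111 hosts -> /25 (126 usable): 192.168.120.0/25
100 hosts -> /25 (126 usable): 192.168.120.128/25
74 hosts -> /25 (126 usable): 192.168.121.0/25
28 hosts -> /27 (30 usable): 192.168.121.128/27
Allocation: 192.168.120.0/25 (111 hosts, 126 usable); 192.168.120.128/25 (100 hosts, 126 usable); 192.168.121.0/25 (74 hosts, 126 usable); 192.168.121.128/27 (28 hosts, 30 usable)


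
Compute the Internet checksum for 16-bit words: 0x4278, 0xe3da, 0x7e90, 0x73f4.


Sum all words (with carry folding):
+ 0x4278 = 0x4278
+ 0xe3da = 0x2653
+ 0x7e90 = 0xa4e3
+ 0x73f4 = 0x18d8
One's complement: ~0x18d8
Checksum = 0xe727


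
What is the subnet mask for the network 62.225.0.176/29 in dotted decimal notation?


/29 means 29 network bits, 3 host bits
Binary: 11111111111111111111111111111000
Mask: 255.255.255.248


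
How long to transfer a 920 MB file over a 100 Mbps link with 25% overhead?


Effective throughput = 100 * (1 - 25/100) = 75 Mbps
File size in Mb = 920 * 8 = 7360 Mb
Time = 7360 / 75
Time = 98.1333 seconds


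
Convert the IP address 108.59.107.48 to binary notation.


108 = 01101100
59 = 00111011
107 = 01101011
48 = 00110000
Binary: 01101100.00111011.01101011.00110000


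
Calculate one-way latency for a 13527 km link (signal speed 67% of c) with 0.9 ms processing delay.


Speed = 0.67 * 3e5 km/s = 201000 km/s
Propagation delay = 13527 / 201000 = 0.0673 s = 67.2985 ms
Processing delay = 0.9 ms
Total one-way latency = 68.1985 ms


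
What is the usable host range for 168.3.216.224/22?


Network: 168.3.216.0
Broadcast: 168.3.219.255
First usable = network + 1
Last usable = broadcast - 1
Range: 168.3.216.1 to 168.3.219.254


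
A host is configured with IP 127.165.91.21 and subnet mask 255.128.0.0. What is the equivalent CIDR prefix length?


Binary: 11111111.10000000.00000000.00000000
Count leading 1s
Prefix: /9


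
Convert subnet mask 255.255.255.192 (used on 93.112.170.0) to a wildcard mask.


Subnet mask: 255.255.255.192
Wildcard = 255.255.255.255 - subnet mask
255 - 255 = 0
255 - 255 = 0
255 - 255 = 0
255 - 192 = 63
Wildcard: 0.0.0.63


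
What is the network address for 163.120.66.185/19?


IP:   10100011.01111000.01000010.10111001
Mask: 11111111.11111111.11100000.00000000
AND operation:
Net:  10100011.01111000.01000000.00000000
Network: 163.120.64.0/19


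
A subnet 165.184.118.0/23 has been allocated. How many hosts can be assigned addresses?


Host bits = 32 - 23 = 9
Total addresses = 2^9 = 512
Usable = total - 2 (network and broadcast)
Usable hosts: 510


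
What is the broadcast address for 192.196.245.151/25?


Network: 192.196.245.128/25
Host bits = 7
Set all host bits to 1:
Broadcast: 192.196.245.255


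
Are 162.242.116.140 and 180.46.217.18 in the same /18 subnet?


Mask: 255.255.192.0
162.242.116.140 AND mask = 162.242.64.0
180.46.217.18 AND mask = 180.46.192.0
No, different subnets (162.242.64.0 vs 180.46.192.0)


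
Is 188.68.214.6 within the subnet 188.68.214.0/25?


Subnet network: 188.68.214.0
Test IP AND mask: 188.68.214.0
Yes, 188.68.214.6 is in 188.68.214.0/25


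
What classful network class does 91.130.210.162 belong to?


First octet: 91
Binary: 01011011
0xxxxxxx -> Class A (1-126)
Class A, default mask 255.0.0.0 (/8)


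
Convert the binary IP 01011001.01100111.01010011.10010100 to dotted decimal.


01011001 = 89
01100111 = 103
01010011 = 83
10010100 = 148
IP: 89.103.83.148


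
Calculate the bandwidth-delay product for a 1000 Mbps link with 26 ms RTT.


BDP = bandwidth * RTT
= 1000 Mbps * 26 ms
= 1000 * 1e6 * 26 / 1000 bits
= 26000000 bits
= 3250000 bytes
= 3173.8281 KB
BDP = 26000000 bits (3250000 bytes)


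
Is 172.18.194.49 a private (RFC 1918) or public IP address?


RFC 1918 private ranges:
  10.0.0.0/8 (10.0.0.0 - 10.255.255.255)
  172.16.0.0/12 (172.16.0.0 - 172.31.255.255)
  192.168.0.0/16 (192.168.0.0 - 192.168.255.255)
Private (in 172.16.0.0/12)


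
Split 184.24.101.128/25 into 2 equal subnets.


New prefix = 25 + 1 = 26
Each subnet has 64 addresses
  184.24.101.128/26
  184.24.101.192/26
Subnets: 184.24.101.128/26, 184.24.101.192/26


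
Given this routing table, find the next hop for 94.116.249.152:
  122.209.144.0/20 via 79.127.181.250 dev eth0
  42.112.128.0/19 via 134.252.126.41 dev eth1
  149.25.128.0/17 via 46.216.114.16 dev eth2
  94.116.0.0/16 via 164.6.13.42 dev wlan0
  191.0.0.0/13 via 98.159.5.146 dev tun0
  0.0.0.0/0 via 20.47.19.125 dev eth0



Longest prefix match for 94.116.249.152:
  /20 122.209.144.0: no
  /19 42.112.128.0: no
  /17 149.25.128.0: no
  /16 94.116.0.0: MATCH
  /13 191.0.0.0: no
  /0 0.0.0.0: MATCH
Selected: next-hop 164.6.13.42 via wlan0 (matched /16)


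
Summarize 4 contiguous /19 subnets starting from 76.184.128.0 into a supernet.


Original prefix: /19
Number of subnets: 4 = 2^2
New prefix = 19 - 2 = 17
Supernet: 76.184.128.0/17


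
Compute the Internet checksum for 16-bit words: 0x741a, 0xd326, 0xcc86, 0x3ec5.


Sum all words (with carry folding):
+ 0x741a = 0x741a
+ 0xd326 = 0x4741
+ 0xcc86 = 0x13c8
+ 0x3ec5 = 0x528d
One's complement: ~0x528d
Checksum = 0xad72


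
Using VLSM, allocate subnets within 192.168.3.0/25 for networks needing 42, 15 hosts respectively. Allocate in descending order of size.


42 hosts -> /26 (62 usable): 192.168.3.0/26
15 hosts -> /27 (30 usable): 192.168.3.64/27
Allocation: 192.168.3.0/26 (42 hosts, 62 usable); 192.168.3.64/27 (15 hosts, 30 usable)


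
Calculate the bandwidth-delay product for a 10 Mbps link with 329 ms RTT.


BDP = bandwidth * RTT
= 10 Mbps * 329 ms
= 10 * 1e6 * 329 / 1000 bits
= 3290000 bits
= 411250 bytes
= 401.6113 KB
BDP = 3290000 bits (411250 bytes)


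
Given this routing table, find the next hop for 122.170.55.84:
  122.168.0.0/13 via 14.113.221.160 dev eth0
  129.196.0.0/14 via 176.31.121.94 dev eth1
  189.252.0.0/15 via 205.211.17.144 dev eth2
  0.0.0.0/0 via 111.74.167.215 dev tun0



Longest prefix match for 122.170.55.84:
  /13 122.168.0.0: MATCH
  /14 129.196.0.0: no
  /15 189.252.0.0: no
  /0 0.0.0.0: MATCH
Selected: next-hop 14.113.221.160 via eth0 (matched /13)


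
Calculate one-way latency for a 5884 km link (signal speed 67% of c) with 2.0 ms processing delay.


Speed = 0.67 * 3e5 km/s = 201000 km/s
Propagation delay = 5884 / 201000 = 0.0293 s = 29.2736 ms
Processing delay = 2.0 ms
Total one-way latency = 31.2736 ms


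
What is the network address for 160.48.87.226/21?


IP:   10100000.00110000.01010111.11100010
Mask: 11111111.11111111.11111000.00000000
AND operation:
Net:  10100000.00110000.01010000.00000000
Network: 160.48.80.0/21


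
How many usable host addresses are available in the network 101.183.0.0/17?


Host bits = 32 - 17 = 15
Total addresses = 2^15 = 32768
Usable = total - 2 (network and broadcast)
Usable hosts: 32766


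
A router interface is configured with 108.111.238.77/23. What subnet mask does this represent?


/23 means 23 network bits, 9 host bits
Binary: 11111111111111111111111000000000
Mask: 255.255.254.0


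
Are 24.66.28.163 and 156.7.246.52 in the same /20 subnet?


Mask: 255.255.240.0
24.66.28.163 AND mask = 24.66.16.0
156.7.246.52 AND mask = 156.7.240.0
No, different subnets (24.66.16.0 vs 156.7.240.0)


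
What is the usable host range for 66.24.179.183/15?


Network: 66.24.0.0
Broadcast: 66.25.255.255
First usable = network + 1
Last usable = broadcast - 1
Range: 66.24.0.1 to 66.25.255.254


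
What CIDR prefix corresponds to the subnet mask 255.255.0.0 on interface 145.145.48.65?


Binary: 11111111.11111111.00000000.00000000
Count leading 1s
Prefix: /16


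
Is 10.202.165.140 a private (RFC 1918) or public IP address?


RFC 1918 private ranges:
  10.0.0.0/8 (10.0.0.0 - 10.255.255.255)
  172.16.0.0/12 (172.16.0.0 - 172.31.255.255)
  192.168.0.0/16 (192.168.0.0 - 192.168.255.255)
Private (in 10.0.0.0/8)


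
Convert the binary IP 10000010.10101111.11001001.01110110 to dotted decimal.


10000010 = 130
10101111 = 175
11001001 = 201
01110110 = 118
IP: 130.175.201.118


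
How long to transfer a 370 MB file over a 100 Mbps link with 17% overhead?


Effective throughput = 100 * (1 - 17/100) = 83 Mbps
File size in Mb = 370 * 8 = 2960 Mb
Time = 2960 / 83
Time = 35.6627 seconds


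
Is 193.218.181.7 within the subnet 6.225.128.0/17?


Subnet network: 6.225.128.0
Test IP AND mask: 193.218.128.0
No, 193.218.181.7 is not in 6.225.128.0/17


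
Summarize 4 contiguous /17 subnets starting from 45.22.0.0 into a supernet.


Original prefix: /17
Number of subnets: 4 = 2^2
New prefix = 17 - 2 = 15
Supernet: 45.22.0.0/15


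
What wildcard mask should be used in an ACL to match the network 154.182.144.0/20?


Subnet mask: 255.255.240.0
Wildcard = 255.255.255.255 - subnet mask
255 - 255 = 0
255 - 255 = 0
255 - 240 = 15
255 - 0 = 255
Wildcard: 0.0.15.255


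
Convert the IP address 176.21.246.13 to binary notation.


176 = 10110000
21 = 00010101
246 = 11110110
13 = 00001101
Binary: 10110000.00010101.11110110.00001101


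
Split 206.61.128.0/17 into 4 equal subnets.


New prefix = 17 + 2 = 19
Each subnet has 8192 addresses
  206.61.128.0/19
  206.61.160.0/19
  206.61.192.0/19
  206.61.224.0/19
Subnets: 206.61.128.0/19, 206.61.160.0/19, 206.61.192.0/19, 206.61.224.0/19


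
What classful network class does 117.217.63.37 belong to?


First octet: 117
Binary: 01110101
0xxxxxxx -> Class A (1-126)
Class A, default mask 255.0.0.0 (/8)


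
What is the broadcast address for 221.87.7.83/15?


Network: 221.86.0.0/15
Host bits = 17
Set all host bits to 1:
Broadcast: 221.87.255.255


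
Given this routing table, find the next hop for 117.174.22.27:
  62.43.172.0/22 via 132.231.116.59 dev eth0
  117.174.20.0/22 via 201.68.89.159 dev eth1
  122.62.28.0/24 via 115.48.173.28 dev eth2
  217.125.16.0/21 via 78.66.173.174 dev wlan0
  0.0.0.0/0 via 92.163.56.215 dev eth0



Longest prefix match for 117.174.22.27:
  /22 62.43.172.0: no
  /22 117.174.20.0: MATCH
  /24 122.62.28.0: no
  /21 217.125.16.0: no
  /0 0.0.0.0: MATCH
Selected: next-hop 201.68.89.159 via eth1 (matched /22)


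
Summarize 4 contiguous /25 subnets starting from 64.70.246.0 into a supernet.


Original prefix: /25
Number of subnets: 4 = 2^2
New prefix = 25 - 2 = 23
Supernet: 64.70.246.0/23


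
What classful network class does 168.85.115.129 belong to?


First octet: 168
Binary: 10101000
10xxxxxx -> Class B (128-191)
Class B, default mask 255.255.0.0 (/16)


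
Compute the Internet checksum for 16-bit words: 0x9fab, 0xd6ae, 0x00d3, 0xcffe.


Sum all words (with carry folding):
+ 0x9fab = 0x9fab
+ 0xd6ae = 0x765a
+ 0x00d3 = 0x772d
+ 0xcffe = 0x472c
One's complement: ~0x472c
Checksum = 0xb8d3


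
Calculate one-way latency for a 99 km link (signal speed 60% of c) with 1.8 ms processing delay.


Speed = 0.6 * 3e5 km/s = 180000 km/s
Propagation delay = 99 / 180000 = 0.0006 s = 0.55 ms
Processing delay = 1.8 ms
Total one-way latency = 2.35 ms


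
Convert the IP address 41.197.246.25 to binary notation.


41 = 00101001
197 = 11000101
246 = 11110110
25 = 00011001
Binary: 00101001.11000101.11110110.00011001


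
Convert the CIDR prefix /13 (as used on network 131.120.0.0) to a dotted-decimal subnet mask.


/13 means 13 network bits, 19 host bits
Binary: 11111111111110000000000000000000
Mask: 255.248.0.0


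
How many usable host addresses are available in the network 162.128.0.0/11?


Host bits = 32 - 11 = 21
Total addresses = 2^21 = 2097152
Usable = total - 2 (network and broadcast)
Usable hosts: 2097150


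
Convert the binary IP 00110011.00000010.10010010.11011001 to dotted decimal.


00110011 = 51
00000010 = 2
10010010 = 146
11011001 = 217
IP: 51.2.146.217


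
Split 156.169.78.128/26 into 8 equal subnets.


New prefix = 26 + 3 = 29
Each subnet has 8 addresses
  156.169.78.128/29
  156.169.78.136/29
  156.169.78.144/29
  156.169.78.152/29
  156.169.78.160/29
  156.169.78.168/29
  156.169.78.176/29
  156.169.78.184/29
Subnets: 156.169.78.128/29, 156.169.78.136/29, 156.169.78.144/29, 156.169.78.152/29, 156.169.78.160/29, 156.169.78.168/29, 156.169.78.176/29, 156.169.78.184/29


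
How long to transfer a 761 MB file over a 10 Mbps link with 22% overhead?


Effective throughput = 10 * (1 - 22/100) = 7.8 Mbps
File size in Mb = 761 * 8 = 6088 Mb
Time = 6088 / 7.8
Time = 780.5128 seconds


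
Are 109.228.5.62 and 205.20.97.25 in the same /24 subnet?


Mask: 255.255.255.0
109.228.5.62 AND mask = 109.228.5.0
205.20.97.25 AND mask = 205.20.97.0
No, different subnets (109.228.5.0 vs 205.20.97.0)


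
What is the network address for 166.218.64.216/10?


IP:   10100110.11011010.01000000.11011000
Mask: 11111111.11000000.00000000.00000000
AND operation:
Net:  10100110.11000000.00000000.00000000
Network: 166.192.0.0/10


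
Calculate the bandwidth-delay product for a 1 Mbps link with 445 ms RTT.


BDP = bandwidth * RTT
= 1 Mbps * 445 ms
= 1 * 1e6 * 445 / 1000 bits
= 445000 bits
= 55625 bytes
= 54.3213 KB
BDP = 445000 bits (55625 bytes)


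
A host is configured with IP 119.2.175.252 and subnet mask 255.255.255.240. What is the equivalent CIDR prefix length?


Binary: 11111111.11111111.11111111.11110000
Count leading 1s
Prefix: /28


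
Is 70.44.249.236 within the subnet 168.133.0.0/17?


Subnet network: 168.133.0.0
Test IP AND mask: 70.44.128.0
No, 70.44.249.236 is not in 168.133.0.0/17


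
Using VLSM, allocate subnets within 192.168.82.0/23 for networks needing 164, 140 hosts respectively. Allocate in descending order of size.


164 hosts -> /24 (254 usable): 192.168.82.0/24
140 hosts -> /24 (254 usable): 192.168.83.0/24
Allocation: 192.168.82.0/24 (164 hosts, 254 usable); 192.168.83.0/24 (140 hosts, 254 usable)


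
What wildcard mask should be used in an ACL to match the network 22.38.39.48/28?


Subnet mask: 255.255.255.240
Wildcard = 255.255.255.255 - subnet mask
255 - 255 = 0
255 - 255 = 0
255 - 255 = 0
255 - 240 = 15
Wildcard: 0.0.0.15


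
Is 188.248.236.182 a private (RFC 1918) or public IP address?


RFC 1918 private ranges:
  10.0.0.0/8 (10.0.0.0 - 10.255.255.255)
  172.16.0.0/12 (172.16.0.0 - 172.31.255.255)
  192.168.0.0/16 (192.168.0.0 - 192.168.255.255)
Public (not in any RFC 1918 range)


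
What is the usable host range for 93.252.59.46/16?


Network: 93.252.0.0
Broadcast: 93.252.255.255
First usable = network + 1
Last usable = broadcast - 1
Range: 93.252.0.1 to 93.252.255.254


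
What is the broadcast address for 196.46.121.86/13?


Network: 196.40.0.0/13
Host bits = 19
Set all host bits to 1:
Broadcast: 196.47.255.255


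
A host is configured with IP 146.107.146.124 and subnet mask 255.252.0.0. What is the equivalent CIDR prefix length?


Binary: 11111111.11111100.00000000.00000000
Count leading 1s
Prefix: /14


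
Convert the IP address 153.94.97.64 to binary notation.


153 = 10011001
94 = 01011110
97 = 01100001
64 = 01000000
Binary: 10011001.01011110.01100001.01000000


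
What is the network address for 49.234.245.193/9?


IP:   00110001.11101010.11110101.11000001
Mask: 11111111.10000000.00000000.00000000
AND operation:
Net:  00110001.10000000.00000000.00000000
Network: 49.128.0.0/9


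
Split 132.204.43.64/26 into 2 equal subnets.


New prefix = 26 + 1 = 27
Each subnet has 32 addresses
  132.204.43.64/27
  132.204.43.96/27
Subnets: 132.204.43.64/27, 132.204.43.96/27


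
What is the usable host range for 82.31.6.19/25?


Network: 82.31.6.0
Broadcast: 82.31.6.127
First usable = network + 1
Last usable = broadcast - 1
Range: 82.31.6.1 to 82.31.6.126


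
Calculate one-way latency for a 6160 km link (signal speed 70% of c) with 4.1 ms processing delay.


Speed = 0.7 * 3e5 km/s = 210000 km/s
Propagation delay = 6160 / 210000 = 0.0293 s = 29.3333 ms
Processing delay = 4.1 ms
Total one-way latency = 33.4333 ms
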